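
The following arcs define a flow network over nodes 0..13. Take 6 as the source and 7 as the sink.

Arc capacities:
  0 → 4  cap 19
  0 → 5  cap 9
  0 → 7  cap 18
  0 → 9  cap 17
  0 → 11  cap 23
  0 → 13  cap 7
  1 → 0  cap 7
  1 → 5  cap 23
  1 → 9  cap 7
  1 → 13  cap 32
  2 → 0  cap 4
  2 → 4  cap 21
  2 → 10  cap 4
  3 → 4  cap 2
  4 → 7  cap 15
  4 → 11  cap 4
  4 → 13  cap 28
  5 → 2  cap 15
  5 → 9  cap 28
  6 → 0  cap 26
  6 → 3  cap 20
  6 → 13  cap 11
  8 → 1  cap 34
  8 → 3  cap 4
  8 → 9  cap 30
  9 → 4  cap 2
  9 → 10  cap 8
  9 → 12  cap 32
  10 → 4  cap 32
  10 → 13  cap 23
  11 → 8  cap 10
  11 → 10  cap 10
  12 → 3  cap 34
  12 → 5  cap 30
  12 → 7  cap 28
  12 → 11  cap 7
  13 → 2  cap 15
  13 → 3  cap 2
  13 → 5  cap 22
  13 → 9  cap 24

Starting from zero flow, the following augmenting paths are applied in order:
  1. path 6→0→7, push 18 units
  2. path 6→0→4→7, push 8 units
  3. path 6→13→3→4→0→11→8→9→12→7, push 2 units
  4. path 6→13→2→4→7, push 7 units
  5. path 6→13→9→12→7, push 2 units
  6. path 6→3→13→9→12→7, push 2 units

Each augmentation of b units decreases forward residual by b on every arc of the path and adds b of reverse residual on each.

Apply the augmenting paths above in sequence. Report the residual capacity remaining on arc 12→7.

after path 1 (6→0→7, push 18): res(12,7)=28
after path 2 (6→0→4→7, push 8): res(12,7)=28
after path 3 (6→13→3→4→0→11→8→9→12→7, push 2): res(12,7)=26
after path 4 (6→13→2→4→7, push 7): res(12,7)=26
after path 5 (6→13→9→12→7, push 2): res(12,7)=24
after path 6 (6→3→13→9→12→7, push 2): res(12,7)=22

Residual capacity of (12,7): 22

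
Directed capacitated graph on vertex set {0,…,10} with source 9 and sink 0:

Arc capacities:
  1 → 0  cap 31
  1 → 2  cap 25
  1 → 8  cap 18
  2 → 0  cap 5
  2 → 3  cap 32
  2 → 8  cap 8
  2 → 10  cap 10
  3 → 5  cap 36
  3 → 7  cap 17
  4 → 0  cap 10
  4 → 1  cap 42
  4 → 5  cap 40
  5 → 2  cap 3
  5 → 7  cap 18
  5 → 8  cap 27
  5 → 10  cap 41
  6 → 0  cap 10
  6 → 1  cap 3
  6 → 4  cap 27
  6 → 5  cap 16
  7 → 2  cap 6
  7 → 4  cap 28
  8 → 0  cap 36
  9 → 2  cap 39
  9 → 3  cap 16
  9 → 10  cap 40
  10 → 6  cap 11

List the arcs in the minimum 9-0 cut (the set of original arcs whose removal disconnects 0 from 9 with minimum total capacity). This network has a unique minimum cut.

augment #1: 9→2→0 push 5
augment #2: 9→2→8→0 push 8
augment #3: 9→10→6→0 push 10
augment #4: 9→3→5→8→0 push 16
augment #5: 9→10→6→1→0 push 1
augment #6: 9→2→3→5→8→0 push 11
augment #7: 9→2→3→7→4→0 push 10
augment #8: 9→2→3→7→4→1→0 push 5
max flow = 66; residual-reachable set from 9 gives S-side
cut edges (S→T): {(9,2), (9,3), (10,6)} total cap 66

Min-cut arcs: {(9,2), (9,3), (10,6)} (total capacity 66)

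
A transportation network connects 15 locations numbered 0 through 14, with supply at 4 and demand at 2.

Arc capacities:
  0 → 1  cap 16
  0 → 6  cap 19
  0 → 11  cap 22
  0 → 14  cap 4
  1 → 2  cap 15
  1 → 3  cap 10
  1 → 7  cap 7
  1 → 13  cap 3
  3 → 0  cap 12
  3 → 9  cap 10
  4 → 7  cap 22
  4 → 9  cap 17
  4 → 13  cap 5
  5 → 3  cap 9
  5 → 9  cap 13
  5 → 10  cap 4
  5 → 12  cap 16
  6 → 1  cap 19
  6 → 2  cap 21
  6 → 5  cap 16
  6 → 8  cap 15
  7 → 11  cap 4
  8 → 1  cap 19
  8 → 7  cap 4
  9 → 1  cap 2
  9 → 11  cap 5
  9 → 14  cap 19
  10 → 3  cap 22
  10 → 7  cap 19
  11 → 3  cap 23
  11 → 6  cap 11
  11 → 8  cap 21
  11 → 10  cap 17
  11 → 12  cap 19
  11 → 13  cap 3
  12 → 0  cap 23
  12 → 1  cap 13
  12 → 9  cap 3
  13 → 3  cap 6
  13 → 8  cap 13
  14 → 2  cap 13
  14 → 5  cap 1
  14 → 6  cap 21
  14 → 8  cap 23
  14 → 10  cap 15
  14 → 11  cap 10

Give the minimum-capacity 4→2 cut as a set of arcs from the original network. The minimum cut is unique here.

augment #1: 4→9→1→2 push 2
augment #2: 4→9→14→2 push 13
augment #3: 4→7→11→6→2 push 4
augment #4: 4→9→11→6→2 push 2
augment #5: 4→13→8→1→2 push 5
max flow = 26; residual-reachable set from 4 gives S-side
cut edges (S→T): {(4,9), (4,13), (7,11)} total cap 26

Min-cut arcs: {(4,9), (4,13), (7,11)} (total capacity 26)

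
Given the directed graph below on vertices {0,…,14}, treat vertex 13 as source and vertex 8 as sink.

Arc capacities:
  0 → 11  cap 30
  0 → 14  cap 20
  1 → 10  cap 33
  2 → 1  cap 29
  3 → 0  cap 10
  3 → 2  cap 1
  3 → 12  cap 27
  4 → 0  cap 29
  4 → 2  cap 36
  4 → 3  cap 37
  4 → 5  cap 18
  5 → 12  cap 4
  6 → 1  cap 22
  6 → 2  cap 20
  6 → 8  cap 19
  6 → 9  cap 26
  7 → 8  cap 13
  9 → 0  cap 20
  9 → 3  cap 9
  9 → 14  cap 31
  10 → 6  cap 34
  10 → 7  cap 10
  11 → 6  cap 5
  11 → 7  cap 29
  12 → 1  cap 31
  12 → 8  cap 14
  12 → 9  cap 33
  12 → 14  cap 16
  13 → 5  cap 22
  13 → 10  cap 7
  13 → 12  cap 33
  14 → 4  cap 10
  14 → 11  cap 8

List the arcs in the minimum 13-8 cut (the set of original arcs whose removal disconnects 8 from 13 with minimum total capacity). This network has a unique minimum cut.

augment #1: 13→12→8 push 14
augment #2: 13→10→6→8 push 7
augment #3: 13→12→1→10→6→8 push 12
augment #4: 13→12→1→10→7→8 push 7
augment #5: 13→5→12→1→10→7→8 push 3
augment #6: 13→5→12→14→11→7→8 push 1
max flow = 44; residual-reachable set from 13 gives S-side
cut edges (S→T): {(5,12), (13,10), (13,12)} total cap 44

Min-cut arcs: {(5,12), (13,10), (13,12)} (total capacity 44)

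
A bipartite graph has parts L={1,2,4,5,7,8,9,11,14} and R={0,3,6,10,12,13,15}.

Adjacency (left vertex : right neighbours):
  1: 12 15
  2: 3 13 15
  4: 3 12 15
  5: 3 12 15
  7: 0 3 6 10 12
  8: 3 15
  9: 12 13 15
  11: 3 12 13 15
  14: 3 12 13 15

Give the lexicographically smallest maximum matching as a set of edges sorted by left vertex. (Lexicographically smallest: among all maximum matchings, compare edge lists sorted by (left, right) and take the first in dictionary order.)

|M| = 5 (so the lex-smallest maximum matching has 5 edges)
process left vertices in ascending order; for each, take the smallest-labelled available neighbour that still permits 5 edges overall, or leave it unmatched if none does
lex-smallest matching: {1-12, 2-3, 4-15, 7-0, 9-13}

Lex-smallest maximum matching: {(1,12), (2,3), (4,15), (7,0), (9,13)}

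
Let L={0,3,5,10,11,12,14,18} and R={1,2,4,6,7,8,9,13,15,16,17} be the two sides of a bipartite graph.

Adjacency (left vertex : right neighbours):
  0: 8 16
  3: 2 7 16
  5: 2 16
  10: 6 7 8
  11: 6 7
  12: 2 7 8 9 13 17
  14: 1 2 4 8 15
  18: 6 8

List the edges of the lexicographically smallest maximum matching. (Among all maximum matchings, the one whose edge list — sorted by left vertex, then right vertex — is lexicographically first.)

Lex-smallest maximum matching: {(0,8), (3,2), (5,16), (10,6), (11,7), (12,9), (14,1)}

|M| = 7 (so the lex-smallest maximum matching has 7 edges)
process left vertices in ascending order; for each, take the smallest-labelled available neighbour that still permits 7 edges overall, or leave it unmatched if none does
lex-smallest matching: {0-8, 3-2, 5-16, 10-6, 11-7, 12-9, 14-1}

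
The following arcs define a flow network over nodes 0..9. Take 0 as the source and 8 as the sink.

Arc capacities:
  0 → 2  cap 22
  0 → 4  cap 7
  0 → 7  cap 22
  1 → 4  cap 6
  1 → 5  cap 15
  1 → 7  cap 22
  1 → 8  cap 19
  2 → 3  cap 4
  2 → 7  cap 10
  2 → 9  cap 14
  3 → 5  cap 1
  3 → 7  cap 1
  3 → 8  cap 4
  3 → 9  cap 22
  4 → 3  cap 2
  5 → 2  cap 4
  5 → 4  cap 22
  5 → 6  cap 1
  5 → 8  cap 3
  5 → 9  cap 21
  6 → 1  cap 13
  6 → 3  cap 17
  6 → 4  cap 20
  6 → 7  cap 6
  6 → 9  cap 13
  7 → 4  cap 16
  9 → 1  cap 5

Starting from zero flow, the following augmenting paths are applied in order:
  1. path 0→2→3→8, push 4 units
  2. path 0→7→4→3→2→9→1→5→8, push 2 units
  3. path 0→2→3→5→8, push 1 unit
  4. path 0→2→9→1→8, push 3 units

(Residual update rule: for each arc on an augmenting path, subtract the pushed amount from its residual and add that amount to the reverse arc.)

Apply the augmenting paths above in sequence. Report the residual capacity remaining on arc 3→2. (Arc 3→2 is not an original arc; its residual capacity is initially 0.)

Residual capacity of (3,2): 3

after path 1 (0→2→3→8, push 4): res(3,2)=4
after path 2 (0→7→4→3→2→9→1→5→8, push 2): res(3,2)=2
after path 3 (0→2→3→5→8, push 1): res(3,2)=3
after path 4 (0→2→9→1→8, push 3): res(3,2)=3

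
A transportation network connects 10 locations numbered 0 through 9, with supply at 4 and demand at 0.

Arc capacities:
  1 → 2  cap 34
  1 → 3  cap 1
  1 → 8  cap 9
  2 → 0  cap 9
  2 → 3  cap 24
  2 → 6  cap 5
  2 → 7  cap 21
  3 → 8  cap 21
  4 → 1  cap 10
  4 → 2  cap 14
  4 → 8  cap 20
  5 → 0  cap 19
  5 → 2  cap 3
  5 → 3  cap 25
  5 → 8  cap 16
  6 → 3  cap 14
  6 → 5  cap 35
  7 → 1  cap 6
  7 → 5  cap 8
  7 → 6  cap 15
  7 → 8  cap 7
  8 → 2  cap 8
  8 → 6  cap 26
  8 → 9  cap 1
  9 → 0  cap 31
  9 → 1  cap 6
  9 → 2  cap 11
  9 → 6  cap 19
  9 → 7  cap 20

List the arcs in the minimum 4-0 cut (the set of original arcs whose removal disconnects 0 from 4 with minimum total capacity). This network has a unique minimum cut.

Min-cut arcs: {(2,0), (5,0), (8,9)} (total capacity 29)

augment #1: 4→2→0 push 9
augment #2: 4→8→9→0 push 1
augment #3: 4→2→6→5→0 push 5
augment #4: 4→8→6→5→0 push 14
max flow = 29; residual-reachable set from 4 gives S-side
cut edges (S→T): {(2,0), (5,0), (8,9)} total cap 29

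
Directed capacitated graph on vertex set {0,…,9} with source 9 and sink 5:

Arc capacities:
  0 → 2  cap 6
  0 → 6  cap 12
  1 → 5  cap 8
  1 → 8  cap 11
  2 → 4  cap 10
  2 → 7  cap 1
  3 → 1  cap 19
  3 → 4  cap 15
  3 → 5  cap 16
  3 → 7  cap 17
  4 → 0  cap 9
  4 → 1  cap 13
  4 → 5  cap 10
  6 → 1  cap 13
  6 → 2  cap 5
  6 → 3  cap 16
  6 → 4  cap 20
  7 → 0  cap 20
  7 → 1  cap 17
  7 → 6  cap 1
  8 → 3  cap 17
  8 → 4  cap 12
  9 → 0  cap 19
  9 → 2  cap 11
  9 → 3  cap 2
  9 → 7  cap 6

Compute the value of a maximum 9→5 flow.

augment #1: 9→3→5 bottleneck 2, total now 2
augment #2: 9→2→4→5 bottleneck 10, total now 12
augment #3: 9→7→1→5 bottleneck 6, total now 18
augment #4: 9→0→6→1→5 bottleneck 2, total now 20
augment #5: 9→0→6→3→5 bottleneck 10, total now 30
augment #6: 9→2→7→6→3→5 bottleneck 1, total now 31

Maximum flow value: 31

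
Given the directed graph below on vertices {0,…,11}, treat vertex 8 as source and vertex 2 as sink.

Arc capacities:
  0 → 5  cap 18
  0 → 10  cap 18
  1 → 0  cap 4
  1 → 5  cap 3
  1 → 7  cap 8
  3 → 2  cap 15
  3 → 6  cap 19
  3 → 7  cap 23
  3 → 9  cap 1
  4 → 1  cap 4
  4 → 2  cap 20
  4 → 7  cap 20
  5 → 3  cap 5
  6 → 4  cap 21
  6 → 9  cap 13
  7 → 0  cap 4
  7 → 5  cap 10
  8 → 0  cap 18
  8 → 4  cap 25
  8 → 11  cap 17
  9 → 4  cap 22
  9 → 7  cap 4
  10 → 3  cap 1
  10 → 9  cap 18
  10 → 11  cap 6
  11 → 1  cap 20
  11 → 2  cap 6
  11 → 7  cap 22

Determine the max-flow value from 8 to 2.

augment #1: 8→4→2 bottleneck 20, total now 20
augment #2: 8→11→2 bottleneck 6, total now 26
augment #3: 8→0→5→3→2 bottleneck 5, total now 31
augment #4: 8→0→10→3→2 bottleneck 1, total now 32

Maximum flow value: 32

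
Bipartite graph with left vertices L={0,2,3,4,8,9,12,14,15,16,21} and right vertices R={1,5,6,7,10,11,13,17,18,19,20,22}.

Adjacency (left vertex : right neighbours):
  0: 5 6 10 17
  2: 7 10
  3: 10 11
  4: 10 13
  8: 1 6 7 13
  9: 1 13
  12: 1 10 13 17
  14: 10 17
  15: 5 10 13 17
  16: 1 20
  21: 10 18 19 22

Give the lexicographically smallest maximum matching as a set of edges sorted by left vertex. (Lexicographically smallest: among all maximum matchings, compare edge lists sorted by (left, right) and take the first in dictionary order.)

Lex-smallest maximum matching: {(0,5), (2,7), (3,11), (4,10), (8,6), (9,1), (12,13), (14,17), (16,20), (21,18)}

|M| = 10 (so the lex-smallest maximum matching has 10 edges)
process left vertices in ascending order; for each, take the smallest-labelled available neighbour that still permits 10 edges overall, or leave it unmatched if none does
lex-smallest matching: {0-5, 2-7, 3-11, 4-10, 8-6, 9-1, 12-13, 14-17, 16-20, 21-18}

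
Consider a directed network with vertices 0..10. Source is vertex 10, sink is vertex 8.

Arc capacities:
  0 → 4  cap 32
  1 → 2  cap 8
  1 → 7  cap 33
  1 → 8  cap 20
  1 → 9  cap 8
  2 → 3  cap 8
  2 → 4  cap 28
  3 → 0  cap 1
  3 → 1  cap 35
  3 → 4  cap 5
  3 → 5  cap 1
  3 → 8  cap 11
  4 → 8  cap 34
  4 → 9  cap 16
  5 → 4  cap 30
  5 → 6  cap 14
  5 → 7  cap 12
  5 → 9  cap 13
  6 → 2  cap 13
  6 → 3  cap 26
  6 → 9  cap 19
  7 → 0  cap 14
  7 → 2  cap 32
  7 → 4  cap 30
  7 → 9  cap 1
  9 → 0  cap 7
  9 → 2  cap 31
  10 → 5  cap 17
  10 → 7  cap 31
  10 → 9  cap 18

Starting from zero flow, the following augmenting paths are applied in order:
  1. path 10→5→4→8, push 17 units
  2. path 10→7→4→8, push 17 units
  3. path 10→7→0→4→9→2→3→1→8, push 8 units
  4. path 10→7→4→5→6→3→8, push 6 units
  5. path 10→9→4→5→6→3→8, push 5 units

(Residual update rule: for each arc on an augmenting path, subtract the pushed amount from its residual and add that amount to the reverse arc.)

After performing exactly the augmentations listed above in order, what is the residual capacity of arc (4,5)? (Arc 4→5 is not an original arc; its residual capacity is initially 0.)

Residual capacity of (4,5): 6

after path 1 (10→5→4→8, push 17): res(4,5)=17
after path 2 (10→7→4→8, push 17): res(4,5)=17
after path 3 (10→7→0→4→9→2→3→1→8, push 8): res(4,5)=17
after path 4 (10→7→4→5→6→3→8, push 6): res(4,5)=11
after path 5 (10→9→4→5→6→3→8, push 5): res(4,5)=6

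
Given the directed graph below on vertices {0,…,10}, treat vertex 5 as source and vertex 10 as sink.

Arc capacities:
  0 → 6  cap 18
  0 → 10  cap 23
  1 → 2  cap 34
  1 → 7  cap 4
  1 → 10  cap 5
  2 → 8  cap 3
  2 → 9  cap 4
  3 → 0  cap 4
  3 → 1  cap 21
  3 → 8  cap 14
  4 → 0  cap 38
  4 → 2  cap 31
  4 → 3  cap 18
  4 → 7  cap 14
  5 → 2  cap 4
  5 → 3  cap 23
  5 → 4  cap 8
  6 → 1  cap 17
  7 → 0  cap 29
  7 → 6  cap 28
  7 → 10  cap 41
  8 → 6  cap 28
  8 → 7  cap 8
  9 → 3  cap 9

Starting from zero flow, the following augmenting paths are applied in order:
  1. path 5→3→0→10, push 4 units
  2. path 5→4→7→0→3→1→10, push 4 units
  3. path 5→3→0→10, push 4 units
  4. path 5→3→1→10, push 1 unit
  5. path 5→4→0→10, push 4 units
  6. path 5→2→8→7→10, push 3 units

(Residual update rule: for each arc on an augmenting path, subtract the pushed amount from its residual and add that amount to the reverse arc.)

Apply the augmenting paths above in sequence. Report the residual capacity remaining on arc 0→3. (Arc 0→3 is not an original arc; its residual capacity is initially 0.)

Residual capacity of (0,3): 4

after path 1 (5→3→0→10, push 4): res(0,3)=4
after path 2 (5→4→7→0→3→1→10, push 4): res(0,3)=0
after path 3 (5→3→0→10, push 4): res(0,3)=4
after path 4 (5→3→1→10, push 1): res(0,3)=4
after path 5 (5→4→0→10, push 4): res(0,3)=4
after path 6 (5→2→8→7→10, push 3): res(0,3)=4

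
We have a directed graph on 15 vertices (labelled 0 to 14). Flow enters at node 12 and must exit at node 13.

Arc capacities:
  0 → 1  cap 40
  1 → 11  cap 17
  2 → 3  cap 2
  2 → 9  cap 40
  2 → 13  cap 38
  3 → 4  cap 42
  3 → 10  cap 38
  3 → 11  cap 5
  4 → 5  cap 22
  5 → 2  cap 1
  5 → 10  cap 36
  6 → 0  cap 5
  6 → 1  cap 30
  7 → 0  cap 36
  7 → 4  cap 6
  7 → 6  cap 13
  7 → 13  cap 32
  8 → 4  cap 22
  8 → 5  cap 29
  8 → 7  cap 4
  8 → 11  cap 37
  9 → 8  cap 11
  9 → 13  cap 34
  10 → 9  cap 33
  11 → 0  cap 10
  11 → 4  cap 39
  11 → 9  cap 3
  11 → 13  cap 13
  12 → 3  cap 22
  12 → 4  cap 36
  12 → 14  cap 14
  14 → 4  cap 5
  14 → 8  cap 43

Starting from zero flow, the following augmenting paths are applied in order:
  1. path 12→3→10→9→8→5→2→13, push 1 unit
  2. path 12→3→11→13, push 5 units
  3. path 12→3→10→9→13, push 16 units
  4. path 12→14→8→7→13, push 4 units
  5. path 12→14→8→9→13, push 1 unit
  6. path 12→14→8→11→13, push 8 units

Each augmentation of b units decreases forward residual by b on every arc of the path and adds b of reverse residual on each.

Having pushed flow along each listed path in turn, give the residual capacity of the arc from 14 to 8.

after path 1 (12→3→10→9→8→5→2→13, push 1): res(14,8)=43
after path 2 (12→3→11→13, push 5): res(14,8)=43
after path 3 (12→3→10→9→13, push 16): res(14,8)=43
after path 4 (12→14→8→7→13, push 4): res(14,8)=39
after path 5 (12→14→8→9→13, push 1): res(14,8)=38
after path 6 (12→14→8→11→13, push 8): res(14,8)=30

Residual capacity of (14,8): 30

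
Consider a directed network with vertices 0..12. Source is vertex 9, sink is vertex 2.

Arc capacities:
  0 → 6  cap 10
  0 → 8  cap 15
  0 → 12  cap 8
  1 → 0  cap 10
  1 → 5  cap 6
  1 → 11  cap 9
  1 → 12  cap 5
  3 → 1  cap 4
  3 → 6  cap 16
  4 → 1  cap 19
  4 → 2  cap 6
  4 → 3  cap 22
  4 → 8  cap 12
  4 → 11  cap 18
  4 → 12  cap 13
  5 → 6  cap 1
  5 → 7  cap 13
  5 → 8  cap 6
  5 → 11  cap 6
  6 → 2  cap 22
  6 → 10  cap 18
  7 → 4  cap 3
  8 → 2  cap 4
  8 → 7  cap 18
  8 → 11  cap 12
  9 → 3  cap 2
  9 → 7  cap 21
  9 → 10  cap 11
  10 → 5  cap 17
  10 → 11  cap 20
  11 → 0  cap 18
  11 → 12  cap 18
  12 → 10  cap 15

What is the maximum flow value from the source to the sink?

Maximum flow value: 16

augment #1: 9→3→6→2 bottleneck 2, total now 2
augment #2: 9→7→4→2 bottleneck 3, total now 5
augment #3: 9→10→5→6→2 bottleneck 1, total now 6
augment #4: 9→10→5→8→2 bottleneck 4, total now 10
augment #5: 9→10→11→0→6→2 bottleneck 6, total now 16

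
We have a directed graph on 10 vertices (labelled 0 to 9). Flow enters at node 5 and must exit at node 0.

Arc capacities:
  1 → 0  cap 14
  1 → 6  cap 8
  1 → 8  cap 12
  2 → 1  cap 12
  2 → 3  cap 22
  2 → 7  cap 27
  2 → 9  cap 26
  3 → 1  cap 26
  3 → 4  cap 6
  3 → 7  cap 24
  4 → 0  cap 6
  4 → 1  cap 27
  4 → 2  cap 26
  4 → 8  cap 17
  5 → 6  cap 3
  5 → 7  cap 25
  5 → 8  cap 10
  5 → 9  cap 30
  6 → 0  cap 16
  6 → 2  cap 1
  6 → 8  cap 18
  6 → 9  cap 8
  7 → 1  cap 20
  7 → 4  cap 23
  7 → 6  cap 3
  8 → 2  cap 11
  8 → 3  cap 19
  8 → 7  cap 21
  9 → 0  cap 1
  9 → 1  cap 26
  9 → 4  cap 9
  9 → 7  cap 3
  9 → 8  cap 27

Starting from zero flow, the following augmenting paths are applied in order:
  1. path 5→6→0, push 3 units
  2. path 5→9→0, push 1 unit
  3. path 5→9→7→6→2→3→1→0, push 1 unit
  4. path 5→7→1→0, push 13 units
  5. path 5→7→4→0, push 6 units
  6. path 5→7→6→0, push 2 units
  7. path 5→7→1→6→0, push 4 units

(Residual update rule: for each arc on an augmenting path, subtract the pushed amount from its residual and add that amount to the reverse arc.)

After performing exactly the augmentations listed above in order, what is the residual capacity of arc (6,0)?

after path 1 (5→6→0, push 3): res(6,0)=13
after path 2 (5→9→0, push 1): res(6,0)=13
after path 3 (5→9→7→6→2→3→1→0, push 1): res(6,0)=13
after path 4 (5→7→1→0, push 13): res(6,0)=13
after path 5 (5→7→4→0, push 6): res(6,0)=13
after path 6 (5→7→6→0, push 2): res(6,0)=11
after path 7 (5→7→1→6→0, push 4): res(6,0)=7

Residual capacity of (6,0): 7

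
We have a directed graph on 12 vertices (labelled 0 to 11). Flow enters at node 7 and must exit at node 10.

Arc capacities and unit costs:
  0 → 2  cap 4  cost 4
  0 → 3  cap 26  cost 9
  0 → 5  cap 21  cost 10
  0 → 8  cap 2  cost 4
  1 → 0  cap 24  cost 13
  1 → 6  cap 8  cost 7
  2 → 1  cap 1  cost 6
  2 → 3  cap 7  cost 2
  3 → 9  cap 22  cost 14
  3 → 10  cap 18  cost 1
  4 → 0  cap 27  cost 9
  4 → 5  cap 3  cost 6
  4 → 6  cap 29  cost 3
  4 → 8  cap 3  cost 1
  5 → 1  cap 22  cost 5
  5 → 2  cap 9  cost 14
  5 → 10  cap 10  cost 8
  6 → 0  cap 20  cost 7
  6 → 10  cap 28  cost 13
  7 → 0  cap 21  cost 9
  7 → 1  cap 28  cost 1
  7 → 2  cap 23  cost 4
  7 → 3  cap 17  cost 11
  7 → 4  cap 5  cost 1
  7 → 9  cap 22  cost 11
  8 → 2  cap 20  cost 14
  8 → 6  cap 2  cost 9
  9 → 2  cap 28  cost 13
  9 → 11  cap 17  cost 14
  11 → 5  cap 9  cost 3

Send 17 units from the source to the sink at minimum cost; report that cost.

Minimum cost for 17 units: 169

shortest-cost path #1: 7→2→3→10 push 7 @ unit cost 7 (adds 49)
shortest-cost path #2: 7→3→10 push 10 @ unit cost 12 (adds 120)
total cost = 169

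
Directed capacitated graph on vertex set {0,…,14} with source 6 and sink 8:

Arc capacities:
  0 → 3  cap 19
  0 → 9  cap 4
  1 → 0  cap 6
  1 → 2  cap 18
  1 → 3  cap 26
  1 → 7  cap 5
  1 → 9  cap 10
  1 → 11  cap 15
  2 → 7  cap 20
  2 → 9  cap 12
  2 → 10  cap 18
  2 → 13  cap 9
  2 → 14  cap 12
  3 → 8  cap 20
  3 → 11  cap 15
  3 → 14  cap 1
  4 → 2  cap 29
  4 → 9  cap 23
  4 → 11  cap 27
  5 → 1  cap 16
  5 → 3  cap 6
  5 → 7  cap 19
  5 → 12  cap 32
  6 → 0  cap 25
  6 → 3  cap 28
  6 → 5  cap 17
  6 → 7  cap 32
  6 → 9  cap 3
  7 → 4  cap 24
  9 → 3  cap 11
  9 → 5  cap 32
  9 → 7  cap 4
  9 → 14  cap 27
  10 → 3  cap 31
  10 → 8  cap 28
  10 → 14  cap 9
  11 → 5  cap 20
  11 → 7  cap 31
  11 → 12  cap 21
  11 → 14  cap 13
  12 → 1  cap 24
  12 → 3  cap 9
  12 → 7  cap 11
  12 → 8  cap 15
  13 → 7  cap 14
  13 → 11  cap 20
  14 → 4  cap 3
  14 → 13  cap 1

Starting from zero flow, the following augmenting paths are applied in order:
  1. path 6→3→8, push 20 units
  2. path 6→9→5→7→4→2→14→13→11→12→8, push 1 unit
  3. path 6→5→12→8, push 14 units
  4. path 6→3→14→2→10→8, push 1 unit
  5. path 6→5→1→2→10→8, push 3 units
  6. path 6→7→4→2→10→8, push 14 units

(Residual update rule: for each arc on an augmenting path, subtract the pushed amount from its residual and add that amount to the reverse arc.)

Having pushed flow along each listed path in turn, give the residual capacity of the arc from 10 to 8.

after path 1 (6→3→8, push 20): res(10,8)=28
after path 2 (6→9→5→7→4→2→14→13→11→12→8, push 1): res(10,8)=28
after path 3 (6→5→12→8, push 14): res(10,8)=28
after path 4 (6→3→14→2→10→8, push 1): res(10,8)=27
after path 5 (6→5→1→2→10→8, push 3): res(10,8)=24
after path 6 (6→7→4→2→10→8, push 14): res(10,8)=10

Residual capacity of (10,8): 10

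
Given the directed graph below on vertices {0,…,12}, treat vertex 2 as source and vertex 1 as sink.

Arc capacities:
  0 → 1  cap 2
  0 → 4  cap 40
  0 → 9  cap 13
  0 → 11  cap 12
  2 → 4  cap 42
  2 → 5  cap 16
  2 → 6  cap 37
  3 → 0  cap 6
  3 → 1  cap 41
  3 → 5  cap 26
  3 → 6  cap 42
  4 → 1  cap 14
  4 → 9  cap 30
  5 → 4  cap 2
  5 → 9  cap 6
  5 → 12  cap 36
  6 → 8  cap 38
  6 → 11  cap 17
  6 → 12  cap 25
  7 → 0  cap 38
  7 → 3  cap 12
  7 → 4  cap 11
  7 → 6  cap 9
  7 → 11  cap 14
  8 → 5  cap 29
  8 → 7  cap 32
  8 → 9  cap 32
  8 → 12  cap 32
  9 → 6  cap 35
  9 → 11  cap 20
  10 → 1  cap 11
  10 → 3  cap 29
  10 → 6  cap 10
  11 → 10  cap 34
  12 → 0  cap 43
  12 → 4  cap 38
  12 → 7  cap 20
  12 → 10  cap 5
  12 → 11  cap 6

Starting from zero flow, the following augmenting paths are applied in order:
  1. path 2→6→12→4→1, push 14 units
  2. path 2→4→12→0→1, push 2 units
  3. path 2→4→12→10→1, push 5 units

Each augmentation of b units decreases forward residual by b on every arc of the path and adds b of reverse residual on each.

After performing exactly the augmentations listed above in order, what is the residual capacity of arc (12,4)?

Residual capacity of (12,4): 31

after path 1 (2→6→12→4→1, push 14): res(12,4)=24
after path 2 (2→4→12→0→1, push 2): res(12,4)=26
after path 3 (2→4→12→10→1, push 5): res(12,4)=31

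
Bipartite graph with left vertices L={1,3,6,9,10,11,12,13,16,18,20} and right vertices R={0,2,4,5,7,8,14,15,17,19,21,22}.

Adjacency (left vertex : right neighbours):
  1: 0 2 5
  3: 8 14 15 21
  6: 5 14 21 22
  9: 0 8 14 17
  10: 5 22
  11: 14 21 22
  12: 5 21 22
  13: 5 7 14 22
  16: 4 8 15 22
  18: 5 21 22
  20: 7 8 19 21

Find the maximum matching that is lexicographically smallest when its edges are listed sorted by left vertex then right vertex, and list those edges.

Lex-smallest maximum matching: {(1,0), (3,8), (6,5), (9,17), (10,22), (11,14), (12,21), (13,7), (16,4), (20,19)}

|M| = 10 (so the lex-smallest maximum matching has 10 edges)
process left vertices in ascending order; for each, take the smallest-labelled available neighbour that still permits 10 edges overall, or leave it unmatched if none does
lex-smallest matching: {1-0, 3-8, 6-5, 9-17, 10-22, 11-14, 12-21, 13-7, 16-4, 20-19}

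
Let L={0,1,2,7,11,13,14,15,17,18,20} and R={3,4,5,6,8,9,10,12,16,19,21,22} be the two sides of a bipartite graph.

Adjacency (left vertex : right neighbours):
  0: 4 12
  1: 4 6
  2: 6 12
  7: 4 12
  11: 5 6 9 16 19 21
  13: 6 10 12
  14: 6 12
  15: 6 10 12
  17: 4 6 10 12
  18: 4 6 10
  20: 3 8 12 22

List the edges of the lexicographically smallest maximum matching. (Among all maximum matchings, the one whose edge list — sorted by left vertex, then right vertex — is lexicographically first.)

Lex-smallest maximum matching: {(0,4), (1,6), (2,12), (11,5), (13,10), (20,3)}

|M| = 6 (so the lex-smallest maximum matching has 6 edges)
process left vertices in ascending order; for each, take the smallest-labelled available neighbour that still permits 6 edges overall, or leave it unmatched if none does
lex-smallest matching: {0-4, 1-6, 2-12, 11-5, 13-10, 20-3}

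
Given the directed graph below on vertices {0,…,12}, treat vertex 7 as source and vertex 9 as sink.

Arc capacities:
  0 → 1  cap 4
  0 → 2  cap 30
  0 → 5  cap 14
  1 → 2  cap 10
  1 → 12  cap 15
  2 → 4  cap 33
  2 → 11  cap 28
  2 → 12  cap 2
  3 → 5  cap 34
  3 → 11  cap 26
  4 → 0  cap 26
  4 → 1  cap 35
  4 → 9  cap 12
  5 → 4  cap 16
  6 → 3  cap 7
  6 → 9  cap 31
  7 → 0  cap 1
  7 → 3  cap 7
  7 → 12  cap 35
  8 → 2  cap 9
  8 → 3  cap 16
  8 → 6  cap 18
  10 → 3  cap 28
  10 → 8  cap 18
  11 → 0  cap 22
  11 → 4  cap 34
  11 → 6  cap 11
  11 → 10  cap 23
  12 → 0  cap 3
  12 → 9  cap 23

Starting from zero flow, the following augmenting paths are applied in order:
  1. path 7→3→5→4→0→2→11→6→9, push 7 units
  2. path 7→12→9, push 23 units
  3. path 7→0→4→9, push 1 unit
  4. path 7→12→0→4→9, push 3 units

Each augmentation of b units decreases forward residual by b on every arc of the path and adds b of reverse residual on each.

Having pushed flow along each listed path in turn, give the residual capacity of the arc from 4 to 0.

Residual capacity of (4,0): 23

after path 1 (7→3→5→4→0→2→11→6→9, push 7): res(4,0)=19
after path 2 (7→12→9, push 23): res(4,0)=19
after path 3 (7→0→4→9, push 1): res(4,0)=20
after path 4 (7→12→0→4→9, push 3): res(4,0)=23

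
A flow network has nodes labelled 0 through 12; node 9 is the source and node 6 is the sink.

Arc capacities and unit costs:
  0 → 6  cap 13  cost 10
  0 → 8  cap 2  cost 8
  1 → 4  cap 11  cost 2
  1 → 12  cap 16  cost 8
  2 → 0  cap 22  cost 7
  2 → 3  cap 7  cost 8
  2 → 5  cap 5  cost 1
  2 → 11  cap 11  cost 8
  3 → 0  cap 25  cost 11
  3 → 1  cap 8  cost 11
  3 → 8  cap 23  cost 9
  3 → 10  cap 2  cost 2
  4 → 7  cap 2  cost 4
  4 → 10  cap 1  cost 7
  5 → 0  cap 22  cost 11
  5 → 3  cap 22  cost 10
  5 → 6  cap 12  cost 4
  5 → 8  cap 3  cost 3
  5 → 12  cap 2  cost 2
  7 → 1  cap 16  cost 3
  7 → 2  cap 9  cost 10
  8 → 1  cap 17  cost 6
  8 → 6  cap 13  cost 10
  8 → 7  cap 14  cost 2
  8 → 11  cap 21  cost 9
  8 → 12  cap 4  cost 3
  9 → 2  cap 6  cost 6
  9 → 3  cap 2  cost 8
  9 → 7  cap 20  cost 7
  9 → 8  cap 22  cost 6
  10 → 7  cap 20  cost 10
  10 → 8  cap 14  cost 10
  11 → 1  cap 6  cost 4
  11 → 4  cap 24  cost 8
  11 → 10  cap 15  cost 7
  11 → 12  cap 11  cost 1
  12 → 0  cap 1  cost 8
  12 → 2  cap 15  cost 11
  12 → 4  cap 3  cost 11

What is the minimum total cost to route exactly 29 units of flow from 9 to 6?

shortest-cost path #1: 9→2→5→6 push 5 @ unit cost 11 (adds 55)
shortest-cost path #2: 9→8→6 push 13 @ unit cost 16 (adds 208)
shortest-cost path #3: 9→2→0→6 push 1 @ unit cost 23 (adds 23)
shortest-cost path #4: 9→8→12→0→6 push 1 @ unit cost 27 (adds 27)
shortest-cost path #5: 9→3→0→6 push 2 @ unit cost 29 (adds 58)
shortest-cost path #6: 9→7→2→0→6 push 7 @ unit cost 34 (adds 238)
total cost = 609

Minimum cost for 29 units: 609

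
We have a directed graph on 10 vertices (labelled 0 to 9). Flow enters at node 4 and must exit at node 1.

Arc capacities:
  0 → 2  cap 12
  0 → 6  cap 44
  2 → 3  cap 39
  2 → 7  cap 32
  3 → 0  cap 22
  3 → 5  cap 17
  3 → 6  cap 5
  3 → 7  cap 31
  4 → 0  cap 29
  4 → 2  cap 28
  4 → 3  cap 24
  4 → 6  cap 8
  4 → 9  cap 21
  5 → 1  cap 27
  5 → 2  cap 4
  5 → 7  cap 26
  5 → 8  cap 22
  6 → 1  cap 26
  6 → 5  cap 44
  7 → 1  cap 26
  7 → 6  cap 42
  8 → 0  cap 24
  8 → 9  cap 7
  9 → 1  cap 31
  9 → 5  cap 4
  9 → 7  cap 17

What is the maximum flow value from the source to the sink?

Maximum flow value: 107

augment #1: 4→6→1 bottleneck 8, total now 8
augment #2: 4→9→1 bottleneck 21, total now 29
augment #3: 4→0→6→1 bottleneck 18, total now 47
augment #4: 4→2→7→1 bottleneck 26, total now 73
augment #5: 4→3→5→1 bottleneck 17, total now 90
augment #6: 4→0→6→5→1 bottleneck 10, total now 100
augment #7: 4→0→6→5→8→9→1 bottleneck 1, total now 101
augment #8: 4→3→6→5→8→9→1 bottleneck 5, total now 106
augment #9: 4→2→7→6→5→8→9→1 bottleneck 1, total now 107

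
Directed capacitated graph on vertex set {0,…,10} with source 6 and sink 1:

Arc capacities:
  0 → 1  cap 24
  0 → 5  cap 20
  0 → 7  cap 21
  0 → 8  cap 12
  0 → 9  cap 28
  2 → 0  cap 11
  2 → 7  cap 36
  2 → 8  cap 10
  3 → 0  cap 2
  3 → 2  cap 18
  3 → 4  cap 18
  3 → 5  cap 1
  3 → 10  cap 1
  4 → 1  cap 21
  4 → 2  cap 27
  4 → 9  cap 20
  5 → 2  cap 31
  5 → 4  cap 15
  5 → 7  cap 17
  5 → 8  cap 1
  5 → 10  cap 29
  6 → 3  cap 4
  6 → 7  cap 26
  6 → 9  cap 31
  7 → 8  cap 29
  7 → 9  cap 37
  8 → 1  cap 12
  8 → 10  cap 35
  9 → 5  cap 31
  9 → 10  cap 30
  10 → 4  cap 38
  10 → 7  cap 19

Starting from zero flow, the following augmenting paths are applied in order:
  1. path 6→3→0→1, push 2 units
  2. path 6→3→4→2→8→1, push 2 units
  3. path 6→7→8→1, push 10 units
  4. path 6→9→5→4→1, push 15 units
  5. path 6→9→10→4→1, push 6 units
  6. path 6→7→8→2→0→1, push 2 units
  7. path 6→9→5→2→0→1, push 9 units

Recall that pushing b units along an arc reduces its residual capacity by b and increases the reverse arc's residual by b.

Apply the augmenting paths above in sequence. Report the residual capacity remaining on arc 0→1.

after path 1 (6→3→0→1, push 2): res(0,1)=22
after path 2 (6→3→4→2→8→1, push 2): res(0,1)=22
after path 3 (6→7→8→1, push 10): res(0,1)=22
after path 4 (6→9→5→4→1, push 15): res(0,1)=22
after path 5 (6→9→10→4→1, push 6): res(0,1)=22
after path 6 (6→7→8→2→0→1, push 2): res(0,1)=20
after path 7 (6→9→5→2→0→1, push 9): res(0,1)=11

Residual capacity of (0,1): 11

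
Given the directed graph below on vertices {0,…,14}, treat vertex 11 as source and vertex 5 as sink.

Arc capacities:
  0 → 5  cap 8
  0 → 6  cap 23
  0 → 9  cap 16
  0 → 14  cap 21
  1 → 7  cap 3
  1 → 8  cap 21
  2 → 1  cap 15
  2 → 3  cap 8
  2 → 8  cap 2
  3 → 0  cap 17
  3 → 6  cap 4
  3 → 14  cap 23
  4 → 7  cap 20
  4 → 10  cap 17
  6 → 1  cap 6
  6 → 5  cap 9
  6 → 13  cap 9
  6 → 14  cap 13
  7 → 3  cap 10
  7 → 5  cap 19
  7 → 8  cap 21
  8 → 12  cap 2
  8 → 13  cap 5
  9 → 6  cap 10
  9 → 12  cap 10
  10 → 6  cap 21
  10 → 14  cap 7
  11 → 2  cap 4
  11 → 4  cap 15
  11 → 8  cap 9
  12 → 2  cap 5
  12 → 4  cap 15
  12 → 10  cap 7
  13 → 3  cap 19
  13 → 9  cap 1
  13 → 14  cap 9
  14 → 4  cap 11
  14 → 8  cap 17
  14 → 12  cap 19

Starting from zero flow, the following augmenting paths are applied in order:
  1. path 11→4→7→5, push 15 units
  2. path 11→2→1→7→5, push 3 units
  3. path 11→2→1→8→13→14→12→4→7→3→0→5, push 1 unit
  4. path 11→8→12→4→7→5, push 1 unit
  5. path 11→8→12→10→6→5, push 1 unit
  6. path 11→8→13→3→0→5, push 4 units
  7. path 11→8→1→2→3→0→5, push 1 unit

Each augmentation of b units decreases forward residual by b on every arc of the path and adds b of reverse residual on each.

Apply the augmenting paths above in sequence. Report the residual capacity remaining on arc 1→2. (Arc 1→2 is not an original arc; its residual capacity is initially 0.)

after path 1 (11→4→7→5, push 15): res(1,2)=0
after path 2 (11→2→1→7→5, push 3): res(1,2)=3
after path 3 (11→2→1→8→13→14→12→4→7→3→0→5, push 1): res(1,2)=4
after path 4 (11→8→12→4→7→5, push 1): res(1,2)=4
after path 5 (11→8→12→10→6→5, push 1): res(1,2)=4
after path 6 (11→8→13→3→0→5, push 4): res(1,2)=4
after path 7 (11→8→1→2→3→0→5, push 1): res(1,2)=3

Residual capacity of (1,2): 3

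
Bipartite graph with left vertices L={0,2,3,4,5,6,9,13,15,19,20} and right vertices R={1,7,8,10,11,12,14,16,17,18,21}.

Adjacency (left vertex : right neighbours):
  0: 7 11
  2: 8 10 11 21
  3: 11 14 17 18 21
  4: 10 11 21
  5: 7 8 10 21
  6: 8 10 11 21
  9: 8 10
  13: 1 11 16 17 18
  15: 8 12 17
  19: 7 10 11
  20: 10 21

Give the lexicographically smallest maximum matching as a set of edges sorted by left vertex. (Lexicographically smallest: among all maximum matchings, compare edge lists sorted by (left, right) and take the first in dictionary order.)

Lex-smallest maximum matching: {(0,7), (2,8), (3,14), (4,10), (5,21), (6,11), (13,1), (15,12)}

|M| = 8 (so the lex-smallest maximum matching has 8 edges)
process left vertices in ascending order; for each, take the smallest-labelled available neighbour that still permits 8 edges overall, or leave it unmatched if none does
lex-smallest matching: {0-7, 2-8, 3-14, 4-10, 5-21, 6-11, 13-1, 15-12}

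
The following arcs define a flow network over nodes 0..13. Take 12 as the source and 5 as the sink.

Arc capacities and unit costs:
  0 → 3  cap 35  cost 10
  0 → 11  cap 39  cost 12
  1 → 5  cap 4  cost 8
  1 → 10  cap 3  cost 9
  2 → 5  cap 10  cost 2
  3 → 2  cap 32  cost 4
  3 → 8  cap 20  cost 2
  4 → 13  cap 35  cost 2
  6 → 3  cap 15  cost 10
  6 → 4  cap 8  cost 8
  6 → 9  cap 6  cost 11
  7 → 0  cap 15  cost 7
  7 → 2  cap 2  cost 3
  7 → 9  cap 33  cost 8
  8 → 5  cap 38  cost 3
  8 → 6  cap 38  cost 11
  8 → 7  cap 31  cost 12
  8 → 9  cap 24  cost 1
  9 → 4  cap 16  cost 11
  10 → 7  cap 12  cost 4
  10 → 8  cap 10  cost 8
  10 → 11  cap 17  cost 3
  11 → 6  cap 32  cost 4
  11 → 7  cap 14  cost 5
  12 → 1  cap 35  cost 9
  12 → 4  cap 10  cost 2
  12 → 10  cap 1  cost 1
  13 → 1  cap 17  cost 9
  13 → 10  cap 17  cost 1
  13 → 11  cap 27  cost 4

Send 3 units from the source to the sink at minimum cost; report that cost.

Minimum cost for 3 units: 40

shortest-cost path #1: 12→10→7→2→5 push 1 @ unit cost 10 (adds 10)
shortest-cost path #2: 12→4→13→10→7→2→5 push 1 @ unit cost 14 (adds 14)
shortest-cost path #3: 12→4→13→10→8→5 push 1 @ unit cost 16 (adds 16)
total cost = 40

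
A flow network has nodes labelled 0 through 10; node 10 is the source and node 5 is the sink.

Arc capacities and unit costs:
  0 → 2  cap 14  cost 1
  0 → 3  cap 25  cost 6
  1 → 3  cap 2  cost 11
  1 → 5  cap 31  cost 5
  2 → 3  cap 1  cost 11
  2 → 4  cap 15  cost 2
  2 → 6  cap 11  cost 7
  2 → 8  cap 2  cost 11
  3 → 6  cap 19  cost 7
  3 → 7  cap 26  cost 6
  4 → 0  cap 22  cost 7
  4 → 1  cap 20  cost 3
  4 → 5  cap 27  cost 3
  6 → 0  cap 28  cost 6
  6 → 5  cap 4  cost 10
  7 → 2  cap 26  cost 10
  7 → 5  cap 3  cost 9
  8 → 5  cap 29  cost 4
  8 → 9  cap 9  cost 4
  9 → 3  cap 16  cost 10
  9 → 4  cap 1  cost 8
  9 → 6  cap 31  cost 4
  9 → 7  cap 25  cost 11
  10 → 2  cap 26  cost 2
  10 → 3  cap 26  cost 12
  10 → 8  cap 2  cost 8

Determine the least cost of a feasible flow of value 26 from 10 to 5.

Minimum cost for 26 units: 320

shortest-cost path #1: 10→2→4→5 push 15 @ unit cost 7 (adds 105)
shortest-cost path #2: 10→8→5 push 2 @ unit cost 12 (adds 24)
shortest-cost path #3: 10→2→8→5 push 2 @ unit cost 17 (adds 34)
shortest-cost path #4: 10→2→6→5 push 4 @ unit cost 19 (adds 76)
shortest-cost path #5: 10→3→7→5 push 3 @ unit cost 27 (adds 81)
total cost = 320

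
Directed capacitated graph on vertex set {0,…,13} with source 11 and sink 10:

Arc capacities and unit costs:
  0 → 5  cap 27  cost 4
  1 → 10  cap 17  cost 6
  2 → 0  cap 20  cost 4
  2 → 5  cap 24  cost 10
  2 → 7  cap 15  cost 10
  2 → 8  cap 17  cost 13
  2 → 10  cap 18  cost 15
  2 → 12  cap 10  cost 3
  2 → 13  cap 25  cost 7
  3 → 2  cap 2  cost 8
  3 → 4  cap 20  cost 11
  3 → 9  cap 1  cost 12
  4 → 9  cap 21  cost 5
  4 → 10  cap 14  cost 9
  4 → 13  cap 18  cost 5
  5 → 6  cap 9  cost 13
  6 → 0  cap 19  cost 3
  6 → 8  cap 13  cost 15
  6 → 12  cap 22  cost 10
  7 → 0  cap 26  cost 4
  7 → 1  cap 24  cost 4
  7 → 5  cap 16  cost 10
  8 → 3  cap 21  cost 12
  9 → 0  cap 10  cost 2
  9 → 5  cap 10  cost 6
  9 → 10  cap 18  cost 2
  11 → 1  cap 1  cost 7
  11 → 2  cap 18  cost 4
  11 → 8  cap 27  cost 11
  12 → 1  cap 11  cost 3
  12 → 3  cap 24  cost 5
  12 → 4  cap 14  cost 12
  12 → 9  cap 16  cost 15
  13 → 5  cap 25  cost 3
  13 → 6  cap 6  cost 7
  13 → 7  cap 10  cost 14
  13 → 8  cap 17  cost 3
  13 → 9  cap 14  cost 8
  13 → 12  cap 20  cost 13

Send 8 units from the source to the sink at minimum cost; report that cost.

Minimum cost for 8 units: 125

shortest-cost path #1: 11→1→10 push 1 @ unit cost 13 (adds 13)
shortest-cost path #2: 11→2→12→1→10 push 7 @ unit cost 16 (adds 112)
total cost = 125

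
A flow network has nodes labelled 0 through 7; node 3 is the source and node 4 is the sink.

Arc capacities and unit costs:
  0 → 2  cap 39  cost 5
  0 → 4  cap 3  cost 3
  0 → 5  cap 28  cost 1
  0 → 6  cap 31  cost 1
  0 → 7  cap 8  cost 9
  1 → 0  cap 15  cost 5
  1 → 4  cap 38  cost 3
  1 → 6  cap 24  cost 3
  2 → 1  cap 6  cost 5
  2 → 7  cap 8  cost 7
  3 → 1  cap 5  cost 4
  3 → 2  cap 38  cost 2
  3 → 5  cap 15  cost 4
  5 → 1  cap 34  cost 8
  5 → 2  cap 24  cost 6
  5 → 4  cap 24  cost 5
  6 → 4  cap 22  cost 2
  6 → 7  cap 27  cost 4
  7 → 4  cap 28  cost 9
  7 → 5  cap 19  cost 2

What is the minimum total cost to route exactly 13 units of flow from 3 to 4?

Minimum cost for 13 units: 107

shortest-cost path #1: 3→1→4 push 5 @ unit cost 7 (adds 35)
shortest-cost path #2: 3→5→4 push 8 @ unit cost 9 (adds 72)
total cost = 107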